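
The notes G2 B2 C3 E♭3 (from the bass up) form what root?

C

G, B, C, Eb are the tones of a C minor-major seventh chord (C–Eb–G–B), making C the root.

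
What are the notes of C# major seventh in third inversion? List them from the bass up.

C# major seventh is C#–E#–G#–B#. Third inversion puts the seventh (B#) in the bass, with the remaining tones above: B#, C#, E#, G#.

B#, C#, E#, G#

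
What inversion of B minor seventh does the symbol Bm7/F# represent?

second inversion

Bm7/F# means B minor seventh with F# in the bass. F# is the fifth of B minor seventh (B–D–F#–A), so this is second inversion.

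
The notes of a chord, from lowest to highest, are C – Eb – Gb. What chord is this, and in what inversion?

C diminished, root position

The distinct note names are C, Eb, Gb. Stacked in thirds they read C–Eb–Gb, which is a diminished triad on C.
The lowest note is C, the root of the chord, so this is root position (figured bass 5/3).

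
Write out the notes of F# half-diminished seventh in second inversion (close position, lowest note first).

F# half-diminished seventh is F#–A–C–E. Second inversion puts the fifth (C) in the bass, with the remaining tones above: C, E, F#, A.

C, E, F#, A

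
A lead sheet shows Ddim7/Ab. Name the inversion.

second inversion

Ddim7/Ab means D diminished seventh with Ab in the bass. Ab is the fifth of D diminished seventh (D–F–Ab–Cb), so this is second inversion.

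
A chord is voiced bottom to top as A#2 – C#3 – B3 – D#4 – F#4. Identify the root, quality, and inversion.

B major ninth, third inversion

Reducing to letter names: A#, C#, B, D#, F#. These stack in thirds as B–D#–F#–A#–C# — a B major ninth chord.
With the seventh (A#) in the bass, the chord is in third inversion.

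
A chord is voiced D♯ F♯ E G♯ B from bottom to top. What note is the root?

E

The distinct letter names are D#, F#, E, G#, B. Arranged as a stack of thirds they read E–G#–B–D#–F#, so E is the root (an E major ninth chord).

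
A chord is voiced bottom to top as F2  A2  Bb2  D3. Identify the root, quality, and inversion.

Bb major seventh, second inversion

The distinct note names are F, A, Bb, D. Stacked in thirds they read Bb–D–F–A, which is a major seventh chord on Bb.
With the fifth (F) in the bass, the chord is in second inversion (figured bass 4/3).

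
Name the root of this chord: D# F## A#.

D#

Reordering D#, F##, A# into stacked thirds gives D#–F##–A#; the bottom of that stack, D#, is the root.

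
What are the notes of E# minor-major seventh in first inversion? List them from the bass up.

G#, B#, D##, E#

Spelling E# minor-major seventh: E#–G#–B#–D##. In first inversion the third is bass, giving G#, B#, D##, E# from the bottom.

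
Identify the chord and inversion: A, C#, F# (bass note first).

F# minor, first inversion

Reducing to letter names: A, C#, F#. These stack in thirds as F#–A–C# — an F# minor triad.
With the third (A) in the bass, the chord is in first inversion (figured bass 6).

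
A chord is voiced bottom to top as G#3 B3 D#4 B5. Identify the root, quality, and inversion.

Reducing to letter names: G#, B, D#. These stack in thirds as G#–B–D# — a G# minor triad.
The lowest note is G#, the root of the chord, so this is root position (figured bass 5/3).

G# minor, root position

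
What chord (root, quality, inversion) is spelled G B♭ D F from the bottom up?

Reducing to letter names: G, Bb, D, F. These stack in thirds as G–Bb–D–F — a G minor seventh chord.
G is the root of G minor seventh; root in the bass means root position (figured bass 7).

G minor seventh, root position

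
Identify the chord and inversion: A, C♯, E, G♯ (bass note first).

The distinct note names are A, C#, E, G#. Stacked in thirds they read A–C#–E–G#, which is a major seventh chord on A.
The lowest note is A, the root of the chord, so this is root position (figured bass 7).

A major seventh, root position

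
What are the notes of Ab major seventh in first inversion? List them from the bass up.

Spelling Ab major seventh: Ab–C–Eb–G. In first inversion the third is bass, giving C, Eb, G, Ab from the bottom.

C, Eb, G, Ab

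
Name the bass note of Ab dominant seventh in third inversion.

The seventh of Ab dominant seventh (Ab–C–Eb–Gb) is Gb; that is the bass in third inversion.

Gb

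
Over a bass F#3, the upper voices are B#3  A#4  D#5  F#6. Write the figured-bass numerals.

The notes F#, B#, A#, D# stack in thirds as B#–D#–F#–A# — a B# half-diminished seventh chord. The bass F# is the fifth, so this is second inversion: figured 4/3.

4/3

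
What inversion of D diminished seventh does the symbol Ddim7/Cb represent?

Ddim7/Cb means D diminished seventh with Cb in the bass. Cb is the seventh of D diminished seventh (D–F–Ab–Cb), so this is third inversion.

third inversion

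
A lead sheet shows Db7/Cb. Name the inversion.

third inversion

Db7/Cb means Db dominant seventh with Cb in the bass. Cb is the seventh of Db dominant seventh (Db–F–Ab–Cb), so this is third inversion.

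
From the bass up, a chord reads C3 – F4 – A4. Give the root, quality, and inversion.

The pitch classes C, F, A arrange in thirds as F–A–C: an F major triad.
With the fifth (C) in the bass, the chord is in second inversion (figured bass 6/4).

F major, second inversion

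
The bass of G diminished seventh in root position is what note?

G

G diminished seventh is G–Bb–Db–Fb. Root position places the root in the bass: G.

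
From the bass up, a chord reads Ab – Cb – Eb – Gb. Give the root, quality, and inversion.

Ab minor seventh, root position

The pitch classes Ab, Cb, Eb, Gb arrange in thirds as Ab–Cb–Eb–Gb: an Ab minor seventh chord.
With the root (Ab) in the bass, the chord is in root position (figured bass 7).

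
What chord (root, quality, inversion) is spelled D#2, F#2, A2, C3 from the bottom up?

Reducing to letter names: D#, F#, A, C. These stack in thirds as D#–F#–A–C — a D# diminished seventh chord.
With the root (D#) in the bass, the chord is in root position (figured bass 7).

D# diminished seventh, root position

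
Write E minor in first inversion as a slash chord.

Em/G

First inversion of E minor has the third (G) in the bass. As a slash chord: Em/G.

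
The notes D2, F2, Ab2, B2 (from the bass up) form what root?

B

D, F, Ab, B are the tones of a B diminished seventh chord (B–D–F–Ab), making B the root.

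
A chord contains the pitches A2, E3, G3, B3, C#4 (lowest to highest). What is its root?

A

The distinct letter names are A, E, G, B, C#. Arranged as a stack of thirds they read A–C#–E–G–B, so A is the root (an A dominant ninth chord).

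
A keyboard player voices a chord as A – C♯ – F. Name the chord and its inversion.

F augmented, first inversion

The distinct note names are A, C#, F. Stacked in thirds they read F–A–C#, which is an augmented triad on F.
A is the third of F augmented; third in the bass means first inversion (figured bass 6).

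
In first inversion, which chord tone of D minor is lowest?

The third of D minor (D–F–A) is F; that is the bass in first inversion.

F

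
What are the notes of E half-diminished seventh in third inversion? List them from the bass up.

E half-diminished seventh is E–G–Bb–D. Third inversion puts the seventh (D) in the bass, with the remaining tones above: D, E, G, Bb.

D, E, G, Bb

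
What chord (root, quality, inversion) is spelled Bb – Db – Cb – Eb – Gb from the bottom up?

Cb major ninth, third inversion

The pitch classes Bb, Db, Cb, Eb, Gb arrange in thirds as Cb–Eb–Gb–Bb–Db: a Cb major ninth chord.
With the seventh (Bb) in the bass, the chord is in third inversion.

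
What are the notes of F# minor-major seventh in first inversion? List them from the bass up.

F# minor-major seventh is F#–A–C#–E#. First inversion puts the third (A) in the bass, with the remaining tones above: A, C#, E#, F#.

A, C#, E#, F#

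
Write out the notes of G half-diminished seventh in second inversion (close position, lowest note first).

Db, F, G, Bb

G half-diminished seventh is G–Bb–Db–F. Second inversion puts the fifth (Db) in the bass, with the remaining tones above: Db, F, G, Bb.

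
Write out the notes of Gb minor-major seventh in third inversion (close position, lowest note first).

F, Gb, Bbb, Db

Gb minor-major seventh is Gb–Bbb–Db–F. Third inversion puts the seventh (F) in the bass, with the remaining tones above: F, Gb, Bbb, Db.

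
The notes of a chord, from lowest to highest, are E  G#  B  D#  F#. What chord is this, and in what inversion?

E major ninth, root position

The distinct note names are E, G#, B, D#, F#. Stacked in thirds they read E–G#–B–D#–F#, which is a major ninth chord on E.
The lowest note is E, the root of the chord, so this is root position.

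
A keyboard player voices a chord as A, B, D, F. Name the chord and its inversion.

The pitch classes A, B, D, F arrange in thirds as B–D–F–A: a B half-diminished seventh chord.
A is the seventh of B half-diminished seventh; seventh in the bass means third inversion (figured bass 4/2).

B half-diminished seventh, third inversion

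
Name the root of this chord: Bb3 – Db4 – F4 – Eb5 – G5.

Eb

Bb, Db, F, Eb, G are the tones of an Eb dominant ninth chord (Eb–G–Bb–Db–F), making Eb the root.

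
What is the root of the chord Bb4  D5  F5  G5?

G

The distinct letter names are Bb, D, F, G. Arranged as a stack of thirds they read G–Bb–D–F, so G is the root (a G minor seventh chord).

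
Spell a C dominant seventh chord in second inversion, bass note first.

Spelling C dominant seventh: C–E–G–Bb. In second inversion the fifth is bass, giving G, Bb, C, E from the bottom.

G, Bb, C, E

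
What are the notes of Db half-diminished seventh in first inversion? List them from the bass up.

Fb, Abb, Cb, Db

The chord tones are Db–Fb–Abb–Cb. With the third (Fb) lowest for first inversion: Fb, Abb, Cb, Db.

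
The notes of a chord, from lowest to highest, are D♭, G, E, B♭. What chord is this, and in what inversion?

The distinct note names are Db, G, E, Bb. Stacked in thirds they read E–G–Bb–Db, which is a diminished seventh chord on E.
The lowest note is Db, the seventh of the chord, so this is third inversion (figured bass 4/2).

E diminished seventh, third inversion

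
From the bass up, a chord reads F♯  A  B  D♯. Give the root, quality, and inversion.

Reducing to letter names: F#, A, B, D#. These stack in thirds as B–D#–F#–A — a B dominant seventh chord.
The lowest note is F#, the fifth of the chord, so this is second inversion (figured bass 4/3).

B dominant seventh, second inversion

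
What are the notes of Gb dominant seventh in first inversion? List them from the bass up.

Bb, Db, Fb, Gb

Spelling Gb dominant seventh: Gb–Bb–Db–Fb. In first inversion the third is bass, giving Bb, Db, Fb, Gb from the bottom.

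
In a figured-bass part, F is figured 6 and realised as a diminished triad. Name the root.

D

The figures 6 mean the third of the chord is in the bass. If F is the third of a diminished triad, the root is D (chord tones D–F–Ab).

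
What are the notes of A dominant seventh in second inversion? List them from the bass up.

E, G, A, C#

A dominant seventh is A–C#–E–G. Second inversion puts the fifth (E) in the bass, with the remaining tones above: E, G, A, C#.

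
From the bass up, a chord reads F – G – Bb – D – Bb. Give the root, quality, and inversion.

Reducing to letter names: F, G, Bb, D. These stack in thirds as G–Bb–D–F — a G minor seventh chord.
With the seventh (F) in the bass, the chord is in third inversion (figured bass 4/2).

G minor seventh, third inversion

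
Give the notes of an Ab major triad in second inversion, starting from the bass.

The chord tones are Ab–C–Eb. With the fifth (Eb) lowest for second inversion: Eb, Ab, C.

Eb, Ab, C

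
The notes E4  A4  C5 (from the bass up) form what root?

A

The distinct letter names are E, A, C. Arranged as a stack of thirds they read A–C–E, so A is the root (an A minor triad).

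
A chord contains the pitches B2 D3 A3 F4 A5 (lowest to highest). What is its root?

B

Reordering B, D, A, F into stacked thirds gives B–D–F–A; the bottom of that stack, B, is the root.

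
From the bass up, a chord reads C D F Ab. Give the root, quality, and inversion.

D half-diminished seventh, third inversion

The distinct note names are C, D, F, Ab. Stacked in thirds they read D–F–Ab–C, which is a half-diminished seventh chord on D.
C is the seventh of D half-diminished seventh; seventh in the bass means third inversion (figured bass 4/2).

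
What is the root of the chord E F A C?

F

E, F, A, C are the tones of an F major seventh chord (F–A–C–E), making F the root.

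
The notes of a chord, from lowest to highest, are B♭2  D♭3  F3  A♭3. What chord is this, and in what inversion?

Bb minor seventh, root position

The pitch classes Bb, Db, F, Ab arrange in thirds as Bb–Db–F–Ab: a Bb minor seventh chord.
The lowest note is Bb, the root of the chord, so this is root position (figured bass 7).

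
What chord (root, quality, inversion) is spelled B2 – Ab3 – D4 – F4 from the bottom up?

B diminished seventh, root position

The pitch classes B, Ab, D, F arrange in thirds as B–D–F–Ab: a B diminished seventh chord.
The lowest note is B, the root of the chord, so this is root position (figured bass 7).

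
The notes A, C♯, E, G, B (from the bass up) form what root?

A

A, C#, E, G, B are the tones of an A dominant ninth chord (A–C#–E–G–B), making A the root.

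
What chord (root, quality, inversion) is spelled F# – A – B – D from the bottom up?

B minor seventh, second inversion

The pitch classes F#, A, B, D arrange in thirds as B–D–F#–A: a B minor seventh chord.
F# is the fifth of B minor seventh; fifth in the bass means second inversion (figured bass 4/3).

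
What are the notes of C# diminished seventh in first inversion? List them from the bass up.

The chord tones are C#–E–G–Bb. With the third (E) lowest for first inversion: E, G, Bb, C#.

E, G, Bb, C#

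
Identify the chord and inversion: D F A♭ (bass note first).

D diminished, root position

The pitch classes D, F, Ab arrange in thirds as D–F–Ab: a D diminished triad.
The lowest note is D, the root of the chord, so this is root position (figured bass 5/3).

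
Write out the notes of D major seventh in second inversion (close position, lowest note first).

A, C#, D, F#

Spelling D major seventh: D–F#–A–C#. In second inversion the fifth is bass, giving A, C#, D, F# from the bottom.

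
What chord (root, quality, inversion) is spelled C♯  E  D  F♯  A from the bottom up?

D major ninth, third inversion

The distinct note names are C#, E, D, F#, A. Stacked in thirds they read D–F#–A–C#–E, which is a major ninth chord on D.
With the seventh (C#) in the bass, the chord is in third inversion.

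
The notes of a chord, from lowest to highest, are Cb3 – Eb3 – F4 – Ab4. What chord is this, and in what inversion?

F half-diminished seventh, second inversion

The pitch classes Cb, Eb, F, Ab arrange in thirds as F–Ab–Cb–Eb: an F half-diminished seventh chord.
Cb is the fifth of F half-diminished seventh; fifth in the bass means second inversion (figured bass 4/3).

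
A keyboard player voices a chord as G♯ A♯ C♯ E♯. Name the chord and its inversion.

A# minor seventh, third inversion

The pitch classes G#, A#, C#, E# arrange in thirds as A#–C#–E#–G#: an A# minor seventh chord.
G# is the seventh of A# minor seventh; seventh in the bass means third inversion (figured bass 4/2).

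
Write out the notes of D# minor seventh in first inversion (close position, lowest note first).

F#, A#, C#, D#

The chord tones are D#–F#–A#–C#. With the third (F#) lowest for first inversion: F#, A#, C#, D#.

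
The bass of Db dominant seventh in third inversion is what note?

Cb

In third inversion the seventh is lowest. For Db dominant seventh (Db–F–Ab–Cb) that is Cb.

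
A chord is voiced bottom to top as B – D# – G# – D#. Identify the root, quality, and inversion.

G# minor, first inversion

The distinct note names are B, D#, G#. Stacked in thirds they read G#–B–D#, which is a minor triad on G#.
With the third (B) in the bass, the chord is in first inversion (figured bass 6).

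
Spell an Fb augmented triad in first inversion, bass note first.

Ab, C, Fb

The chord tones are Fb–Ab–C. With the third (Ab) lowest for first inversion: Ab, C, Fb.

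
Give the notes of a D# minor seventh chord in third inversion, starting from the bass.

Spelling D# minor seventh: D#–F#–A#–C#. In third inversion the seventh is bass, giving C#, D#, F#, A# from the bottom.

C#, D#, F#, A#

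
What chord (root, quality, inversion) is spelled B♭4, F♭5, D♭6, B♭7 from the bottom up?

Reducing to letter names: Bb, Fb, Db. These stack in thirds as Bb–Db–Fb — a Bb diminished triad.
The lowest note is Bb, the root of the chord, so this is root position (figured bass 5/3).

Bb diminished, root position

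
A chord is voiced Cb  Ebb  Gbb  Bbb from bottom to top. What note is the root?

Reordering Cb, Ebb, Gbb, Bbb into stacked thirds gives Cb–Ebb–Gbb–Bbb; the bottom of that stack, Cb, is the root.

Cb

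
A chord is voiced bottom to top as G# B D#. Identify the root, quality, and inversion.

G# minor, root position

The distinct note names are G#, B, D#. Stacked in thirds they read G#–B–D#, which is a minor triad on G#.
G# is the root of G# minor; root in the bass means root position (figured bass 5/3).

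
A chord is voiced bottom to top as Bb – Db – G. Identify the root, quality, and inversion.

The pitch classes Bb, Db, G arrange in thirds as G–Bb–Db: a G diminished triad.
Bb is the third of G diminished; third in the bass means first inversion (figured bass 6).

G diminished, first inversion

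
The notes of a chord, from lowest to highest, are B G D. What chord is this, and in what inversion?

G major, first inversion

The distinct note names are B, G, D. Stacked in thirds they read G–B–D, which is a major triad on G.
With the third (B) in the bass, the chord is in first inversion (figured bass 6).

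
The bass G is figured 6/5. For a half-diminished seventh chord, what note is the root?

E

The figures 6/5 mean the third of the chord is in the bass. If G is the third of a half-diminished seventh chord, the root is E (chord tones E–G–Bb–D).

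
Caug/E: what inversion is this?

Caug/E means C augmented with E in the bass. E is the third of C augmented (C–E–G#), so this is first inversion.

first inversion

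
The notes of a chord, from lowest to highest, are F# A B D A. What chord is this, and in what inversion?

The pitch classes F#, A, B, D arrange in thirds as B–D–F#–A: a B minor seventh chord.
The lowest note is F#, the fifth of the chord, so this is second inversion (figured bass 4/3).

B minor seventh, second inversion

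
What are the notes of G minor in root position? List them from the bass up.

The chord tones are G–Bb–D. With the root (G) lowest for root position: G, Bb, D.

G, Bb, D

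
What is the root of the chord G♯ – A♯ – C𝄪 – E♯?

A#

Reordering G#, A#, C##, E# into stacked thirds gives A#–C##–E#–G#; the bottom of that stack, A#, is the root.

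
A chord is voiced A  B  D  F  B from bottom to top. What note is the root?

Reordering A, B, D, F into stacked thirds gives B–D–F–A; the bottom of that stack, B, is the root.

B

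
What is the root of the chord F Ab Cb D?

Reordering F, Ab, Cb, D into stacked thirds gives D–F–Ab–Cb; the bottom of that stack, D, is the root.

D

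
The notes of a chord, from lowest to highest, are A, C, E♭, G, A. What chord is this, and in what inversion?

A half-diminished seventh, root position

Reducing to letter names: A, C, Eb, G. These stack in thirds as A–C–Eb–G — an A half-diminished seventh chord.
With the root (A) in the bass, the chord is in root position (figured bass 7).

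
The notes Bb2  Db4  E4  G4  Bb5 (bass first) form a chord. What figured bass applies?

The notes Bb, Db, E, G stack in thirds as E–G–Bb–Db — an E diminished seventh chord. The bass Bb is the fifth, so this is second inversion: figured 4/3.

4/3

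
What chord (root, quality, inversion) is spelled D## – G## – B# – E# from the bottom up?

E# major seventh, third inversion

Reducing to letter names: D##, G##, B#, E#. These stack in thirds as E#–G##–B#–D## — an E# major seventh chord.
D## is the seventh of E# major seventh; seventh in the bass means third inversion (figured bass 4/2).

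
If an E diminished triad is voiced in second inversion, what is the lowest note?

Bb

In second inversion the fifth is lowest. For E diminished (E–G–Bb) that is Bb.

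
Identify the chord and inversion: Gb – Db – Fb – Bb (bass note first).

Gb dominant seventh, root position

The pitch classes Gb, Db, Fb, Bb arrange in thirds as Gb–Bb–Db–Fb: a Gb dominant seventh chord.
The lowest note is Gb, the root of the chord, so this is root position (figured bass 7).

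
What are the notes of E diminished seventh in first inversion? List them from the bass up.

The chord tones are E–G–Bb–Db. With the third (G) lowest for first inversion: G, Bb, Db, E.

G, Bb, Db, E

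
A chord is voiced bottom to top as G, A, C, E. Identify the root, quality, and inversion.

A minor seventh, third inversion

The distinct note names are G, A, C, E. Stacked in thirds they read A–C–E–G, which is a minor seventh chord on A.
G is the seventh of A minor seventh; seventh in the bass means third inversion (figured bass 4/2).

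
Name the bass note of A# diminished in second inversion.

A# diminished is A#–C#–E. Second inversion places the fifth in the bass: E.

E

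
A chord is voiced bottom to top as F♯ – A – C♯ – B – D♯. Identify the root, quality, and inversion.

B dominant ninth, second inversion

The distinct note names are F#, A, C#, B, D#. Stacked in thirds they read B–D#–F#–A–C#, which is a dominant ninth chord on B.
With the fifth (F#) in the bass, the chord is in second inversion.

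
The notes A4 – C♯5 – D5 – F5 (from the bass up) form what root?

D

A, C#, D, F are the tones of a D minor-major seventh chord (D–F–A–C#), making D the root.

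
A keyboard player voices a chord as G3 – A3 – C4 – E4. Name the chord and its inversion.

Reducing to letter names: G, A, C, E. These stack in thirds as A–C–E–G — an A minor seventh chord.
The lowest note is G, the seventh of the chord, so this is third inversion (figured bass 4/2).

A minor seventh, third inversion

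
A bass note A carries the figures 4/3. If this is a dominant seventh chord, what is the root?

The figures 4/3 mean the fifth of the chord is in the bass. If A is the fifth of a dominant seventh chord, the root is D (chord tones D–F#–A–C).

D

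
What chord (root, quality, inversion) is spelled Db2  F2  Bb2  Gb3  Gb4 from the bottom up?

Gb major seventh, second inversion

The distinct note names are Db, F, Bb, Gb. Stacked in thirds they read Gb–Bb–Db–F, which is a major seventh chord on Gb.
The lowest note is Db, the fifth of the chord, so this is second inversion (figured bass 4/3).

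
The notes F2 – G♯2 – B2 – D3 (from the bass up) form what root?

G#

The distinct letter names are F, G#, B, D. Arranged as a stack of thirds they read G#–B–D–F, so G# is the root (a G# diminished seventh chord).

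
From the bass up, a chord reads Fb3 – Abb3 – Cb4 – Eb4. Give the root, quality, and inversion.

Fb minor-major seventh, root position

The distinct note names are Fb, Abb, Cb, Eb. Stacked in thirds they read Fb–Abb–Cb–Eb, which is a minor-major seventh chord on Fb.
With the root (Fb) in the bass, the chord is in root position (figured bass 7).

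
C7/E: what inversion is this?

first inversion

C7/E means C dominant seventh with E in the bass. E is the third of C dominant seventh (C–E–G–Bb), so this is first inversion.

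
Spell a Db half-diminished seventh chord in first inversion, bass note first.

Fb, Abb, Cb, Db

The chord tones are Db–Fb–Abb–Cb. With the third (Fb) lowest for first inversion: Fb, Abb, Cb, Db.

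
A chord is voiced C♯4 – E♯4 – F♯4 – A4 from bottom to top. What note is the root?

F#

The distinct letter names are C#, E#, F#, A. Arranged as a stack of thirds they read F#–A–C#–E#, so F# is the root (an F# minor-major seventh chord).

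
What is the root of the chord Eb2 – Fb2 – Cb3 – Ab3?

Fb

The distinct letter names are Eb, Fb, Cb, Ab. Arranged as a stack of thirds they read Fb–Ab–Cb–Eb, so Fb is the root (an Fb major seventh chord).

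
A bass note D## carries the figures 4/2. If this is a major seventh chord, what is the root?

The figures 4/2 mean the seventh of the chord is in the bass. If D## is the seventh of a major seventh chord, the root is E# (chord tones E#–G##–B#–D##).

E#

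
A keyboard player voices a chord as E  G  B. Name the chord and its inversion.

Reducing to letter names: E, G, B. These stack in thirds as E–G–B — an E minor triad.
With the root (E) in the bass, the chord is in root position (figured bass 5/3).

E minor, root position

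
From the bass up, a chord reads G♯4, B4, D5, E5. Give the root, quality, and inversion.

Reducing to letter names: G#, B, D, E. These stack in thirds as E–G#–B–D — an E dominant seventh chord.
With the third (G#) in the bass, the chord is in first inversion (figured bass 6/5).

E dominant seventh, first inversion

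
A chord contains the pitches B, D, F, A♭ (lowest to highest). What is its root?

B

Reordering B, D, F, Ab into stacked thirds gives B–D–F–Ab; the bottom of that stack, B, is the root.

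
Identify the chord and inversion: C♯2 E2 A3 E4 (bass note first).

A major, first inversion

The distinct note names are C#, E, A. Stacked in thirds they read A–C#–E, which is a major triad on A.
With the third (C#) in the bass, the chord is in first inversion (figured bass 6).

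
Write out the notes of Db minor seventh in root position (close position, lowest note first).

Spelling Db minor seventh: Db–Fb–Ab–Cb. In root position the root is bass, giving Db, Fb, Ab, Cb from the bottom.

Db, Fb, Ab, Cb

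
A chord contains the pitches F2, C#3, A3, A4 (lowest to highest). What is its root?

F, C#, A are the tones of an F augmented triad (F–A–C#), making F the root.

F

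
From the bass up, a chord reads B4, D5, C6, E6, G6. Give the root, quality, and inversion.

Reducing to letter names: B, D, C, E, G. These stack in thirds as C–E–G–B–D — a C major ninth chord.
The lowest note is B, the seventh of the chord, so this is third inversion.

C major ninth, third inversion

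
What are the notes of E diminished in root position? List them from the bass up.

Spelling E diminished: E–G–Bb. In root position the root is bass, giving E, G, Bb from the bottom.

E, G, Bb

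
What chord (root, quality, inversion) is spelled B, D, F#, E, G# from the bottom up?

The distinct note names are B, D, F#, E, G#. Stacked in thirds they read E–G#–B–D–F#, which is a dominant ninth chord on E.
The lowest note is B, the fifth of the chord, so this is second inversion.

E dominant ninth, second inversion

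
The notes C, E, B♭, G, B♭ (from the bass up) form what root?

C

C, E, Bb, G are the tones of a C dominant seventh chord (C–E–G–Bb), making C the root.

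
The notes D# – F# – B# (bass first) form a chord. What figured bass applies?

6

The notes D#, F#, B# stack in thirds as B#–D#–F# — a B# diminished triad. The bass D# is the third, so this is first inversion: figured 6.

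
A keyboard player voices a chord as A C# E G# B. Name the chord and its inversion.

A major ninth, root position

Reducing to letter names: A, C#, E, G#, B. These stack in thirds as A–C#–E–G#–B — an A major ninth chord.
The lowest note is A, the root of the chord, so this is root position.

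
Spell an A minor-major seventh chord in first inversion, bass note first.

Spelling A minor-major seventh: A–C–E–G#. In first inversion the third is bass, giving C, E, G#, A from the bottom.

C, E, G#, A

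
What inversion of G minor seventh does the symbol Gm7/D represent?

Gm7/D means G minor seventh with D in the bass. D is the fifth of G minor seventh (G–Bb–D–F), so this is second inversion.

second inversion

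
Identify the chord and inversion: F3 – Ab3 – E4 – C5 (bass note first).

The pitch classes F, Ab, E, C arrange in thirds as F–Ab–C–E: an F minor-major seventh chord.
With the root (F) in the bass, the chord is in root position (figured bass 7).

F minor-major seventh, root position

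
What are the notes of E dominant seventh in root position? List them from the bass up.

E dominant seventh is E–G#–B–D. Root position puts the root (E) in the bass, with the remaining tones above: E, G#, B, D.

E, G#, B, D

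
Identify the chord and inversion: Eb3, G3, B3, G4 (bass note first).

Eb augmented, root position

The pitch classes Eb, G, B arrange in thirds as Eb–G–B: an Eb augmented triad.
Eb is the root of Eb augmented; root in the bass means root position (figured bass 5/3).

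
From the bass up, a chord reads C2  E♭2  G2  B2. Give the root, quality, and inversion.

The distinct note names are C, Eb, G, B. Stacked in thirds they read C–Eb–G–B, which is a minor-major seventh chord on C.
C is the root of C minor-major seventh; root in the bass means root position (figured bass 7).

C minor-major seventh, root position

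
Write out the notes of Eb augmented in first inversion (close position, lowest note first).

Eb augmented is Eb–G–B. First inversion puts the third (G) in the bass, with the remaining tones above: G, B, Eb.

G, B, Eb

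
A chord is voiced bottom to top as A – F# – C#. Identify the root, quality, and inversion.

The pitch classes A, F#, C# arrange in thirds as F#–A–C#: an F# minor triad.
With the third (A) in the bass, the chord is in first inversion (figured bass 6).

F# minor, first inversion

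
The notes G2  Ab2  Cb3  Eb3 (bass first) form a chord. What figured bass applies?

The notes G, Ab, Cb, Eb stack in thirds as Ab–Cb–Eb–G — an Ab minor-major seventh chord. The bass G is the seventh, so this is third inversion: figured 4/2.

4/2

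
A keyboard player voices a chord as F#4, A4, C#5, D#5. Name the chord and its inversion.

D# half-diminished seventh, first inversion

The pitch classes F#, A, C#, D# arrange in thirds as D#–F#–A–C#: a D# half-diminished seventh chord.
F# is the third of D# half-diminished seventh; third in the bass means first inversion (figured bass 6/5).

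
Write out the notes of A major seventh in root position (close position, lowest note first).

Spelling A major seventh: A–C#–E–G#. In root position the root is bass, giving A, C#, E, G# from the bottom.

A, C#, E, G#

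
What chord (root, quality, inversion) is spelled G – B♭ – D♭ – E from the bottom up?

The pitch classes G, Bb, Db, E arrange in thirds as E–G–Bb–Db: an E diminished seventh chord.
G is the third of E diminished seventh; third in the bass means first inversion (figured bass 6/5).

E diminished seventh, first inversion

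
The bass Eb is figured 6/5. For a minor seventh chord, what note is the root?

The figures 6/5 mean the third of the chord is in the bass. If Eb is the third of a minor seventh chord, the root is C (chord tones C–Eb–G–Bb).

C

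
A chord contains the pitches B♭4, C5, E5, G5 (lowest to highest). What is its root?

C

Reordering Bb, C, E, G into stacked thirds gives C–E–G–Bb; the bottom of that stack, C, is the root.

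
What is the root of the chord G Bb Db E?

The distinct letter names are G, Bb, Db, E. Arranged as a stack of thirds they read E–G–Bb–Db, so E is the root (an E diminished seventh chord).

E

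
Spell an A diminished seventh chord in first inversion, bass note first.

C, Eb, Gb, A

Spelling A diminished seventh: A–C–Eb–Gb. In first inversion the third is bass, giving C, Eb, Gb, A from the bottom.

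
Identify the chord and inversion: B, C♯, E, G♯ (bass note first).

The distinct note names are B, C#, E, G#. Stacked in thirds they read C#–E–G#–B, which is a minor seventh chord on C#.
B is the seventh of C# minor seventh; seventh in the bass means third inversion (figured bass 4/2).

C# minor seventh, third inversion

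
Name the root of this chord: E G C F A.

Reordering E, G, C, F, A into stacked thirds gives F–A–C–E–G; the bottom of that stack, F, is the root.

F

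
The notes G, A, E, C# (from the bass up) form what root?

Reordering G, A, E, C# into stacked thirds gives A–C#–E–G; the bottom of that stack, A, is the root.

A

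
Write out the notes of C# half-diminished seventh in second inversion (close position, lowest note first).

Spelling C# half-diminished seventh: C#–E–G–B. In second inversion the fifth is bass, giving G, B, C#, E from the bottom.

G, B, C#, E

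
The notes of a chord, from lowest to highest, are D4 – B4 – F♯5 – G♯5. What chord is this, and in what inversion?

Reducing to letter names: D, B, F#, G#. These stack in thirds as G#–B–D–F# — a G# half-diminished seventh chord.
With the fifth (D) in the bass, the chord is in second inversion (figured bass 4/3).

G# half-diminished seventh, second inversion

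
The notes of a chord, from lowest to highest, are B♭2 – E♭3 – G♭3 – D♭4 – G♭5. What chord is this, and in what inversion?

The pitch classes Bb, Eb, Gb, Db arrange in thirds as Eb–Gb–Bb–Db: an Eb minor seventh chord.
Bb is the fifth of Eb minor seventh; fifth in the bass means second inversion (figured bass 4/3).

Eb minor seventh, second inversion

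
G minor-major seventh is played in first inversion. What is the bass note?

The third of G minor-major seventh (G–Bb–D–F#) is Bb; that is the bass in first inversion.

Bb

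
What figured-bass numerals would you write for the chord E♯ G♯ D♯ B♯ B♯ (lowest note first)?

7

The notes E#, G#, D#, B# stack in thirds as E#–G#–B#–D# — an E# minor seventh chord. The bass E# is the root, so this is root position: figured 7.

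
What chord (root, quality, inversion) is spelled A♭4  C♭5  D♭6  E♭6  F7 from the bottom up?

The distinct note names are Ab, Cb, Db, Eb, F. Stacked in thirds they read Db–F–Ab–Cb–Eb, which is a dominant ninth chord on Db.
The lowest note is Ab, the fifth of the chord, so this is second inversion.

Db dominant ninth, second inversion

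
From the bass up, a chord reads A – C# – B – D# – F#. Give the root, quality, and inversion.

B dominant ninth, third inversion

The distinct note names are A, C#, B, D#, F#. Stacked in thirds they read B–D#–F#–A–C#, which is a dominant ninth chord on B.
The lowest note is A, the seventh of the chord, so this is third inversion.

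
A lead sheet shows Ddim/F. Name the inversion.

Ddim/F means D diminished with F in the bass. F is the third of D diminished (D–F–Ab), so this is first inversion.

first inversion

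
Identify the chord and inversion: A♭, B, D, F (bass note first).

B diminished seventh, third inversion

The pitch classes Ab, B, D, F arrange in thirds as B–D–F–Ab: a B diminished seventh chord.
With the seventh (Ab) in the bass, the chord is in third inversion (figured bass 4/2).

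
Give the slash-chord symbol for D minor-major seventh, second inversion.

Dm(maj7)/A

Second inversion of D minor-major seventh has the fifth (A) in the bass. As a slash chord: Dm(maj7)/A.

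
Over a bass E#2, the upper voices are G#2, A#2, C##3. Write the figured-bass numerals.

The notes E#, G#, A#, C## stack in thirds as A#–C##–E#–G# — an A# dominant seventh chord. The bass E# is the fifth, so this is second inversion: figured 4/3.

4/3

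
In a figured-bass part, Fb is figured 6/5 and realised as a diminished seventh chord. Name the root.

The figures 6/5 mean the third of the chord is in the bass. If Fb is the third of a diminished seventh chord, the root is Db (chord tones Db–Fb–Abb–Cbb).

Db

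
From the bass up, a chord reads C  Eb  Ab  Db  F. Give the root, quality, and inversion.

Reducing to letter names: C, Eb, Ab, Db, F. These stack in thirds as Db–F–Ab–C–Eb — a Db major ninth chord.
With the seventh (C) in the bass, the chord is in third inversion.

Db major ninth, third inversion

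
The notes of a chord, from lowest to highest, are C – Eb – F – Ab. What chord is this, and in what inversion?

F minor seventh, second inversion

The distinct note names are C, Eb, F, Ab. Stacked in thirds they read F–Ab–C–Eb, which is a minor seventh chord on F.
C is the fifth of F minor seventh; fifth in the bass means second inversion (figured bass 4/3).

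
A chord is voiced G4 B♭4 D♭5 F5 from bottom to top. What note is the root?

G

Reordering G, Bb, Db, F into stacked thirds gives G–Bb–Db–F; the bottom of that stack, G, is the root.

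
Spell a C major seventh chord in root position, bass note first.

C major seventh is C–E–G–B. Root position puts the root (C) in the bass, with the remaining tones above: C, E, G, B.

C, E, G, B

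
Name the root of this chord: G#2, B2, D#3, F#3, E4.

Reordering G#, B, D#, F#, E into stacked thirds gives E–G#–B–D#–F#; the bottom of that stack, E, is the root.

E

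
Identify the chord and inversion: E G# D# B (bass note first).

E major seventh, root position

The distinct note names are E, G#, D#, B. Stacked in thirds they read E–G#–B–D#, which is a major seventh chord on E.
With the root (E) in the bass, the chord is in root position (figured bass 7).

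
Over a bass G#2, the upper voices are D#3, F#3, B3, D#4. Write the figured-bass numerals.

7

The notes G#, D#, F#, B stack in thirds as G#–B–D#–F# — a G# minor seventh chord. The bass G# is the root, so this is root position: figured 7.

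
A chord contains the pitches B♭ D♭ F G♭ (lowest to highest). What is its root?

Bb, Db, F, Gb are the tones of a Gb major seventh chord (Gb–Bb–Db–F), making Gb the root.

Gb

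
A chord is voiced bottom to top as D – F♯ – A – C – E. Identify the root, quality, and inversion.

D dominant ninth, root position

Reducing to letter names: D, F#, A, C, E. These stack in thirds as D–F#–A–C–E — a D dominant ninth chord.
The lowest note is D, the root of the chord, so this is root position.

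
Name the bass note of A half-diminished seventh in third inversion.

The seventh of A half-diminished seventh (A–C–Eb–G) is G; that is the bass in third inversion.

G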